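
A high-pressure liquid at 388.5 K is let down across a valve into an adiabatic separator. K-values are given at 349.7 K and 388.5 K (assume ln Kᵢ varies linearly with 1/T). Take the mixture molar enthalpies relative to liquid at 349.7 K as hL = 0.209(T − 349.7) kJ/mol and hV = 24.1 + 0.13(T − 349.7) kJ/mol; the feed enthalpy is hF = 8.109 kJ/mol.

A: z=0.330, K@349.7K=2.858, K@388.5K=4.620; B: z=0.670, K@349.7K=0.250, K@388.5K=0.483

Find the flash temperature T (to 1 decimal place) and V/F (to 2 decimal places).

T = 364.5 K, V/F = 0.22

Adiabatic flash: solve Rachford–Rice at each trial T, then check hF = ψ·hV(T) + (1−ψ)·hL(T).
  T = 349.7 K: K = (2.858, 0.250), RR gives ψ = 0.079, H_out = 1.913 kJ/mol
  T = 388.5 K: K = (4.620, 0.483), RR gives ψ = 0.453, H_out = 17.642 kJ/mol
  T = 369.1 K: K = (3.680, 0.354), RR gives ψ = 0.260, H_out = 9.933 kJ/mol
  T = 359.4 K: K = (3.254, 0.299), RR gives ψ = 0.173, H_out = 6.071 kJ/mol
  T = 364.2 K: K = (3.461, 0.325), RR gives ψ = 0.217, H_out = 8.005 kJ/mol
  T = 366.6 K: K = (3.567, 0.339), RR gives ψ = 0.238, H_out = 8.953 kJ/mol
Linear interpolation between T = 364.2 (H_out = 8.005) and T = 366.6 (H_out = 8.953) on hF = 8.109 gives T ≈ 364.5 K, at which ψ = 0.22.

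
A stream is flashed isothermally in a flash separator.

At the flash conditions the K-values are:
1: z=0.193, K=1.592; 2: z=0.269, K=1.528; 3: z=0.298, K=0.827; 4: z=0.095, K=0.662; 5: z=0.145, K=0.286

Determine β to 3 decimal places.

Let β = V/F and solve Σ zᵢ(Kᵢ−1)/(1+β(Kᵢ−1)) = 0.
g(0) = ΣzᵢKᵢ − 1 = 0.069 and g(1) = 1 − Σzᵢ/Kᵢ = -0.308, so a root lies in (0, 1).
Newton–Raphson from β = 0.37:
  β = 0.370: g = -0.0199, g' = -0.259 → β = 0.293
  β = 0.293: g = -0.0005, g' = -0.247 → β = 0.291
Converged at β = 0.291.

β = 0.291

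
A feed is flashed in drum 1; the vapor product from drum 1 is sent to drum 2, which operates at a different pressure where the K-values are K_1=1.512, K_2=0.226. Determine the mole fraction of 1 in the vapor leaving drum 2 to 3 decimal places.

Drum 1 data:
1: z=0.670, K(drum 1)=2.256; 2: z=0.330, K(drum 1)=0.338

y_1 (drum 2) = 0.910

Drum 1:
Let ψ₁ = V/F and solve Σ zᵢ(Kᵢ−1)/(1+ψ₁(Kᵢ−1)) = 0.
Check two-phase: ΣzᵢKᵢ = 1.623 > 1 and Σzᵢ/Kᵢ = 1.273 > 1, so g(0) = 0.623 > 0 and g(1) = -0.273 < 0.
Binary case is linear: z₁(K₁−1)(1+ψ₁(K₂−1)) + z₂(K₂−1)(1+ψ₁(K₁−1)) = 0
⇒ ψ₁ = [z₁(K₁−1)+z₂(K₂−1)] / [−(K₁−1)(K₂−1)] = 0.6231/0.8315 = 0.749
Drum-1 compositions:
  1: x = 0.345, y = 0.779
  2: x = 0.655, y = 0.221
Drum-2 feed = drum-1 vapor: z₂ = (0.7787, 0.2213).
Drum 2:
Binary case is linear: z₁(K₁−1)(1+ψ₂(K₂−1)) + z₂(K₂−1)(1+ψ₂(K₁−1)) = 0
⇒ ψ₂ = [z₁(K₁−1)+z₂(K₂−1)] / [−(K₁−1)(K₂−1)] = 0.2274/0.3963 = 0.574
  1: x = 0.602, y = 0.910
  2: x = 0.398, y = 0.090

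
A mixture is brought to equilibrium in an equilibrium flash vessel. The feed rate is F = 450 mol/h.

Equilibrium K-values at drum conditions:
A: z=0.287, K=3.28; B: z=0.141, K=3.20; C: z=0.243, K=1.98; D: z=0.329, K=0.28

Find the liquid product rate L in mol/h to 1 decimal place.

L = 119.9 mol/h

Rachford–Rice: g(V/F) = Σ zᵢ(Kᵢ−1)/(1+V/F(Kᵢ−1)) = 0.
Check two-phase: ΣzᵢKᵢ = 1.966 > 1 and Σzᵢ/Kᵢ = 1.429 > 1, so g(0) = 0.966 > 0 and g(1) = -0.429 < 0.
Iterate (Newton) starting at V/F = 0.33:
  V/F = 0.330: g = 0.4224, g' = -1.142 → V/F = 0.700
  V/F = 0.700: g = 0.0379, g' = -1.103 → V/F = 0.734
Converged at V/F = 0.734.
Then V = V/F·F = 0.7336·450 = 330.1 mol/h and L = F − V = 119.9 mol/h.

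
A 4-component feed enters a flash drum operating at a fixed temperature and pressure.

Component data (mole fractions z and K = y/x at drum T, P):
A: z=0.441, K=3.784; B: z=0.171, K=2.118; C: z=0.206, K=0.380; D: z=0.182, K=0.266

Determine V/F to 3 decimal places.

V/F = 0.720

Iterate (Newton) starting at V/F = 0.66:
  V/F = 0.660: g = 0.0674, g' = -1.091 → V/F = 0.722
  V/F = 0.722: g = -0.0015, g' = -1.146 → V/F = 0.720
Converged at V/F = 0.720.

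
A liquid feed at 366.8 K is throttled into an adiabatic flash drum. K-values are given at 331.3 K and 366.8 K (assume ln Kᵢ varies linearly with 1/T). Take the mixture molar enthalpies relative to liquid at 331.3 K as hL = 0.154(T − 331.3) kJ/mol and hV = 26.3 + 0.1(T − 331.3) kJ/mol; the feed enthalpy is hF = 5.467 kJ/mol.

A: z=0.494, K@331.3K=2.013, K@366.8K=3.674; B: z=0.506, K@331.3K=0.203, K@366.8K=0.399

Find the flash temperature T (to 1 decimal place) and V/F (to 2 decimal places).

Adiabatic flash: solve Rachford–Rice at each trial T, then check hF = ψ·hV(T) + (1−ψ)·hL(T).
  T = 331.3 K: K = (2.013, 0.203), RR gives ψ = 0.120, H_out = 3.164 kJ/mol
  T = 366.8 K: K = (3.674, 0.399), RR gives ψ = 0.633, H_out = 20.895 kJ/mol
  T = 349.1 K: K = (2.764, 0.290), RR gives ψ = 0.409, H_out = 13.097 kJ/mol
  T = 340.2 K: K = (2.369, 0.244), RR gives ψ = 0.283, H_out = 8.688 kJ/mol
  T = 335.8 K: K = (2.188, 0.223), RR gives ψ = 0.210, H_out = 6.158 kJ/mol
  T = 333.6 K: K = (2.101, 0.213), RR gives ψ = 0.168, H_out = 4.757 kJ/mol
Linear interpolation between T = 333.6 (H_out = 4.757) and T = 335.8 (H_out = 6.158) on hF = 5.467 gives T ≈ 334.7 K, at which ψ = 0.19.

T = 334.7 K, V/F = 0.19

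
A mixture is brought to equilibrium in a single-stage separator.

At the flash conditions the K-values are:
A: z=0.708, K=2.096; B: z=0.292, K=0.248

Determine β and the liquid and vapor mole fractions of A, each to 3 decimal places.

β = 0.675, x_A = 0.407, y_A = 0.853

Let β = V/F and solve Σ zᵢ(Kᵢ−1)/(1+β(Kᵢ−1)) = 0.
g(0) = ΣzᵢKᵢ − 1 = 0.556 and g(1) = 1 − Σzᵢ/Kᵢ = -0.515, so a root lies in (0, 1).
Binary case is linear: z₁(K₁−1)(1+β(K₂−1)) + z₂(K₂−1)(1+β(K₁−1)) = 0
⇒ β = [z₁(K₁−1)+z₂(K₂−1)] / [−(K₁−1)(K₂−1)] = 0.5564/0.8242 = 0.675
Compositions from xᵢ = zᵢ/(1+β(Kᵢ−1)), yᵢ = Kᵢxᵢ:
  A: x = 0.407, y = 0.853
  B: x = 0.593, y = 0.147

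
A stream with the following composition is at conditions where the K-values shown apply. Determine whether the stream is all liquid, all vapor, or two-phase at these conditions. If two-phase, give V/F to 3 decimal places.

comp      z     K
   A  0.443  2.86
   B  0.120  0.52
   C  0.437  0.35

ΣzᵢKᵢ = 1.482; Σzᵢ/Kᵢ = 1.634.
Both exceed 1, so a two-phase solution exists.
Let ψ = V/F and solve Σ zᵢ(Kᵢ−1)/(1+ψ(Kᵢ−1)) = 0.
Newton iteration, ψ⁰ = 0.5:
  ψ = 0.500: g = -0.0697, g' = -0.865 → ψ = 0.419
  ψ = 0.419: g = 0.0003, g' = -0.876 → ψ = 0.420
Converged at ψ = 0.420.

two-phase, V/F = 0.420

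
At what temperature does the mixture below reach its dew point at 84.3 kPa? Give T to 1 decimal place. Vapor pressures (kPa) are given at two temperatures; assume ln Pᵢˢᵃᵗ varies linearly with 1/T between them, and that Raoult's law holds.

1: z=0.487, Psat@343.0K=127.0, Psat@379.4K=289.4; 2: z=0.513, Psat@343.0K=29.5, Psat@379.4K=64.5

T = 369.1 K

Dew-point temperature: Σzᵢ·P/Pᵢˢᵃᵗ(T) = 1. Interpolate ln Pᵢˢᵃᵗ = aᵢ + bᵢ/T.
  T = 343.0 K: ΣzᵢP/Pᵢˢᵃᵗ = 1.7892
  T = 379.4 K: ΣzᵢP/Pᵢˢᵃᵗ = 0.8123
  T = 361.2 K: ΣzᵢP/Pᵢˢᵃᵗ = 1.1818
  T = 370.3 K: ΣzᵢP/Pᵢˢᵃᵗ = 0.9753
  T = 365.8 K: ΣzᵢP/Pᵢˢᵃᵗ = 1.0712
  T = 368.1 K: ΣzᵢP/Pᵢˢᵃᵗ = 1.0208
Interpolating between 368.1 K and 370.3 K gives T ≈ 369.1 K.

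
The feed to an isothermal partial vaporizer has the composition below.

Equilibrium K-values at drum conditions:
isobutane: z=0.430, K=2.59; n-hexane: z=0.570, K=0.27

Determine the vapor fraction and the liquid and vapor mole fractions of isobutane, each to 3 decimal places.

Material balance + equilibrium reduce to Σ zᵢ(Kᵢ−1)/(1+ψ(Kᵢ−1)) = 0.
Feasibility: ΣzᵢKᵢ = 1.268, Σzᵢ/Kᵢ = 2.277 — both > 1, two phases present.
Binary case is linear: z₁(K₁−1)(1+ψ(K₂−1)) + z₂(K₂−1)(1+ψ(K₁−1)) = 0
⇒ ψ = [z₁(K₁−1)+z₂(K₂−1)] / [−(K₁−1)(K₂−1)] = 0.2676/1.1607 = 0.231
Compositions from xᵢ = zᵢ/(1+ψ(Kᵢ−1)), yᵢ = Kᵢxᵢ:
  isobutane: x = 0.315, y = 0.815
  n-hexane: x = 0.685, y = 0.185

ψ = 0.231, x_isobutane = 0.315, y_isobutane = 0.815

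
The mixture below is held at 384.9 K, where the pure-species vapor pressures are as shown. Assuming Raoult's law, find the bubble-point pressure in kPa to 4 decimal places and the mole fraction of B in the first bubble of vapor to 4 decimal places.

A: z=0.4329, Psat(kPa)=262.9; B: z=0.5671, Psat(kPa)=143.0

Pbub = 194.9047 kPa, y_B = 0.4161

At the bubble point ψ → 0, so ΣzᵢKᵢ = 1 with Kᵢ = Pᵢˢᵃᵗ/P ⇒ P = ΣzᵢPᵢˢᵃᵗ.
P = 0.4329·262.9 + 0.5671·143.0 = 194.9047 kPa
yᵢ = zᵢPᵢˢᵃᵗ/P ⇒ y_B = 0.5671·143.0/194.9047 = 0.4161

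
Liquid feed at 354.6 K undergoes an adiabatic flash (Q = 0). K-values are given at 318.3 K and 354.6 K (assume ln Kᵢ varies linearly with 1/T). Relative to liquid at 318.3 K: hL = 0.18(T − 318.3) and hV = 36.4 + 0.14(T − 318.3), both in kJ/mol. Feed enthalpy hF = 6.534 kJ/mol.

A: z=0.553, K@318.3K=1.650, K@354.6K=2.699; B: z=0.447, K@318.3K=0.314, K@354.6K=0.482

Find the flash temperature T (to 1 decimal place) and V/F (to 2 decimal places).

T = 320.1 K, V/F = 0.17

Adiabatic flash: solve Rachford–Rice at each trial T, then check hF = ψ·hV(T) + (1−ψ)·hL(T).
  T = 318.3 K: K = (1.650, 0.314), RR gives ψ = 0.118, H_out = 4.311 kJ/mol
  T = 354.6 K: K = (2.699, 0.482), RR gives ψ = 0.804, H_out = 34.649 kJ/mol
  T = 336.5 K: K = (2.140, 0.394), RR gives ψ = 0.520, H_out = 21.829 kJ/mol
  T = 327.4 K: K = (1.886, 0.353), RR gives ψ = 0.350, H_out = 14.243 kJ/mol
  T = 322.9 K: K = (1.767, 0.333), RR gives ψ = 0.247, H_out = 9.760 kJ/mol
  T = 320.6 K: K = (1.708, 0.324), RR gives ψ = 0.186, H_out = 7.170 kJ/mol
Linear interpolation between T = 318.3 (H_out = 4.311) and T = 320.6 (H_out = 7.170) on hF = 6.534 gives T ≈ 320.1 K, at which ψ = 0.17.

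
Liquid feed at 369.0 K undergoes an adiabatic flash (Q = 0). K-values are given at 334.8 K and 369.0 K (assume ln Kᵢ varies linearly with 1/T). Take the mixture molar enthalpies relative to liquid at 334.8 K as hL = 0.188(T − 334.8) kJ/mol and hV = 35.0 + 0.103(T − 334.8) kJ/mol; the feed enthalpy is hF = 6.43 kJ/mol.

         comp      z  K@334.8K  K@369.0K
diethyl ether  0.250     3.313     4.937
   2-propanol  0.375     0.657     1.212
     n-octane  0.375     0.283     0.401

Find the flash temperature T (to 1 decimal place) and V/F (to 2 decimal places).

Adiabatic flash: solve Rachford–Rice at each trial T, then check hF = ψ·hV(T) + (1−ψ)·hL(T).
  T = 334.8 K: K = (3.313, 0.657, 0.283), RR gives ψ = 0.143, H_out = 4.994 kJ/mol
  T = 369.0 K: K = (4.937, 1.212, 0.401), RR gives ψ = 0.618, H_out = 26.279 kJ/mol
  T = 351.9 K: K = (4.084, 0.906, 0.340), RR gives ψ = 0.365, H_out = 15.454 kJ/mol
  T = 343.4 K: K = (3.690, 0.775, 0.311), RR gives ψ = 0.251, H_out = 10.207 kJ/mol
  T = 339.1 K: K = (3.499, 0.714, 0.297), RR gives ψ = 0.196, H_out = 7.598 kJ/mol
  T = 337.0 K: K = (3.407, 0.686, 0.290), RR gives ψ = 0.170, H_out = 6.328 kJ/mol
Linear interpolation between T = 337.0 (H_out = 6.328) and T = 339.1 (H_out = 7.598) on hF = 6.43 gives T ≈ 337.2 K, at which ψ = 0.17.

T = 337.2 K, V/F = 0.17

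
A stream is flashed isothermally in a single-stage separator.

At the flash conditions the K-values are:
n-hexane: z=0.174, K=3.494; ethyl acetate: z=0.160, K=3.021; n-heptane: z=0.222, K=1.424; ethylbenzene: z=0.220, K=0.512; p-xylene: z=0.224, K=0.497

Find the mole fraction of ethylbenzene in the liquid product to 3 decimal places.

Material balance + equilibrium reduce to Σ zᵢ(Kᵢ−1)/(1+β(Kᵢ−1)) = 0.
g(0) = ΣzᵢKᵢ − 1 = 0.631 and g(1) = 1 − Σzᵢ/Kᵢ = -0.139, so a root lies in (0, 1).
Newton–Raphson from β = 0.5:
  β = 0.500: g = 0.1391, g' = -0.596 → β = 0.733
  β = 0.733: g = 0.0098, g' = -0.534 → β = 0.752
Converged at β = 0.752.
Compositions from xᵢ = zᵢ/(1+β(Kᵢ−1)), yᵢ = Kᵢxᵢ:
  n-hexane: x = 0.061, y = 0.211
  ethyl acetate: x = 0.064, y = 0.192
  n-heptane: x = 0.168, y = 0.240
  ethylbenzene: x = 0.347, y = 0.178
  p-xylene: x = 0.360, y = 0.179

x_ethylbenzene = 0.347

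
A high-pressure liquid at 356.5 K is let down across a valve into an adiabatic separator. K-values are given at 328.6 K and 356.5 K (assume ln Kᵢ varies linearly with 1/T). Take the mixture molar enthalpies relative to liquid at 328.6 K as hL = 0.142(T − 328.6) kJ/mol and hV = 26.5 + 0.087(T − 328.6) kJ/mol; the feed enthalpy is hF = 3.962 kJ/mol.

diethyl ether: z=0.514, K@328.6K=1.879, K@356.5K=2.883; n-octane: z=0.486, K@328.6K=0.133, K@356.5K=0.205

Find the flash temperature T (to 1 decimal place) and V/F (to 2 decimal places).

Adiabatic flash: solve Rachford–Rice at each trial T, then check hF = ψ·hV(T) + (1−ψ)·hL(T).
  T = 328.6 K: K = (1.879, 0.133), RR gives ψ = 0.040, H_out = 1.059 kJ/mol
  T = 356.5 K: K = (2.883, 0.205), RR gives ψ = 0.388, H_out = 13.659 kJ/mol
  T = 342.6 K: K = (2.350, 0.167), RR gives ψ = 0.257, H_out = 8.594 kJ/mol
  T = 335.6 K: K = (2.106, 0.149), RR gives ψ = 0.165, H_out = 5.298 kJ/mol
  T = 332.1 K: K = (1.991, 0.141), RR gives ψ = 0.108, H_out = 3.330 kJ/mol
  T = 333.9 K: K = (2.049, 0.145), RR gives ψ = 0.138, H_out = 4.375 kJ/mol
Linear interpolation between T = 332.1 (H_out = 3.330) and T = 333.9 (H_out = 4.375) on hF = 3.962 gives T ≈ 333.2 K, at which ψ = 0.13.

T = 333.2 K, V/F = 0.13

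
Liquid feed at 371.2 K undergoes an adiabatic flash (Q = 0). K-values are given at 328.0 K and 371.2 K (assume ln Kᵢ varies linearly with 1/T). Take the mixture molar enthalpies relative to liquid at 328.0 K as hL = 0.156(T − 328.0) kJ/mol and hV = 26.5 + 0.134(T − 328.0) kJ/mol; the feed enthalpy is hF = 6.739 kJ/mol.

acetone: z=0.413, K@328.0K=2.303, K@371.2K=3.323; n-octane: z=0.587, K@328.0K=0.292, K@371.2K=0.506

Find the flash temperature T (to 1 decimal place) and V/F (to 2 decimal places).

Adiabatic flash: solve Rachford–Rice at each trial T, then check hF = ψ·hV(T) + (1−ψ)·hL(T).
  T = 328.0 K: K = (2.303, 0.292), RR gives ψ = 0.133, H_out = 3.520 kJ/mol
  T = 371.2 K: K = (3.323, 0.506), RR gives ψ = 0.583, H_out = 21.643 kJ/mol
  T = 349.6 K: K = (2.798, 0.391), RR gives ψ = 0.352, H_out = 12.521 kJ/mol
  T = 338.8 K: K = (2.546, 0.339), RR gives ψ = 0.246, H_out = 8.136 kJ/mol
  T = 333.4 K: K = (2.424, 0.315), RR gives ψ = 0.191, H_out = 5.875 kJ/mol
  T = 336.1 K: K = (2.485, 0.327), RR gives ψ = 0.218, H_out = 7.015 kJ/mol
  T = 334.8 K: K = (2.455, 0.321), RR gives ψ = 0.205, H_out = 6.469 kJ/mol
Linear interpolation between T = 334.8 (H_out = 6.469) and T = 336.1 (H_out = 7.015) on hF = 6.739 gives T ≈ 335.4 K, at which ψ = 0.21.

T = 335.4 K, V/F = 0.21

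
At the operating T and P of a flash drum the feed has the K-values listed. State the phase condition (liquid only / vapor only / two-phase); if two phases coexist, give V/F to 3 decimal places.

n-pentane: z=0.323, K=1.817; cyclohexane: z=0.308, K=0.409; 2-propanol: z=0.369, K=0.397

ΣzᵢKᵢ = 0.859; Σzᵢ/Kᵢ = 1.860.
Since ΣzᵢKᵢ < 1 the mixture is below its bubble point — single liquid phase.

liquid only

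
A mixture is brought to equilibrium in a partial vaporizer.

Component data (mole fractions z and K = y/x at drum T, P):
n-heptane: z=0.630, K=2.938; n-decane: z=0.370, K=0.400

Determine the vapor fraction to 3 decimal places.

ψ = 0.859

Rachford–Rice: g(ψ) = Σ zᵢ(Kᵢ−1)/(1+ψ(Kᵢ−1)) = 0.
Feasibility: ΣzᵢKᵢ = 1.999, Σzᵢ/Kᵢ = 1.139 — both > 1, two phases present.
Newton–Raphson from ψ = 0.5:
  ψ = 0.500: g = 0.3029, g' = -0.882 → ψ = 0.843
  ψ = 0.843: g = 0.0140, g' = -0.887 → ψ = 0.859
Converged at ψ = 0.859.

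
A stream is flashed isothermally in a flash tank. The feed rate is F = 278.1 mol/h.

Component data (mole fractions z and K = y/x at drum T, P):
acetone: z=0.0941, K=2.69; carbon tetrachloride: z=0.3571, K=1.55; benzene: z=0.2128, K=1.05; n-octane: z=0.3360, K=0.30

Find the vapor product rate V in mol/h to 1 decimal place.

V = 75.5 mol/h

Let ψ = V/F and solve Σ zᵢ(Kᵢ−1)/(1+ψ(Kᵢ−1)) = 0.
g(0) = ΣzᵢKᵢ − 1 = 0.1309 and g(1) = 1 − Σzᵢ/Kᵢ = -0.5880, so a root lies in (0, 1).
Newton–Raphson from ψ = 0.5:
  ψ = 0.5000: g = -0.11123, g' = -0.5356 → ψ = 0.2923
  ψ = 0.2923: g = -0.00958, g' = -0.4613 → ψ = 0.2716
  ψ = 0.2716: g = -0.00002, g' = -0.4596 → ψ = 0.2715
Converged at ψ = 0.2715.
Then V = ψ·F = 0.2715·278.1 = 75.5 mol/h and L = F − V = 202.6 mol/h.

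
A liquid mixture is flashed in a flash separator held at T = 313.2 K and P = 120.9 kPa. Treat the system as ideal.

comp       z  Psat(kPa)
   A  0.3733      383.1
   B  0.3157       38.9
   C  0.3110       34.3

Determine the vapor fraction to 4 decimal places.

Raoult's law: Kᵢ = Pᵢˢᵃᵗ/P = Pᵢˢᵃᵗ/120.9.
  K_A = 383.1/120.9 = 3.168734, K_B = 38.9/120.9 = 0.321754, K_C = 34.3/120.9 = 0.283706
Iterate (Newton) starting at ψ = 0.5:
  ψ = 0.5000: g = -0.28266, g' = -1.1240 → ψ = 0.2485
  ψ = 0.2485: g = -0.00248, g' = -1.1876 → ψ = 0.2464
Converged at ψ = 0.2464.

ψ = 0.2464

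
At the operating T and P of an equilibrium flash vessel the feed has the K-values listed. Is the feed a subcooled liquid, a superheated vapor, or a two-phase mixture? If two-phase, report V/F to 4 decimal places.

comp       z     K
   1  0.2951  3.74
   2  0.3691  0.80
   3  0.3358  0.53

two-phase, V/F = 0.6044

ΣzᵢKᵢ = 1.5769; Σzᵢ/Kᵢ = 1.1739.
Both exceed 1, so a two-phase solution exists.
Newton iteration, ψ⁰ = 0.5:
  ψ = 0.5000: g = 0.05284, g' = -0.5394 → ψ = 0.5980
  ψ = 0.5980: g = 0.00310, g' = -0.4808 → ψ = 0.6044
Converged at ψ = 0.6044.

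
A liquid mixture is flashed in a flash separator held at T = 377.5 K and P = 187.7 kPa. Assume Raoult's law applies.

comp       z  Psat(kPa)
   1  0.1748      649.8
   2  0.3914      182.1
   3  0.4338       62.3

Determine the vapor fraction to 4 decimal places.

ψ = 0.1263

Raoult's law: Kᵢ = Pᵢˢᵃᵗ/P = Pᵢˢᵃᵗ/187.7.
  K_1 = 649.8/187.7 = 3.461907, K_2 = 182.1/187.7 = 0.970165, K_3 = 62.3/187.7 = 0.331913
Material balance + equilibrium reduce to Σ zᵢ(Kᵢ−1)/(1+ψ(Kᵢ−1)) = 0.
Feasibility: ΣzᵢKᵢ = 1.1288, Σzᵢ/Kᵢ = 1.7609 — both > 1, two phases present.
Newton–Raphson from ψ = 0.58:
  ψ = 0.5800: g = -0.30780, g' = -0.6962 → ψ = 0.1379
  ψ = 0.1379: g = -0.00967, g' = -0.8258 → ψ = 0.1262
  ψ = 0.1262: g = 0.00013, g' = -0.8480 → ψ = 0.1263
Converged at ψ = 0.1263.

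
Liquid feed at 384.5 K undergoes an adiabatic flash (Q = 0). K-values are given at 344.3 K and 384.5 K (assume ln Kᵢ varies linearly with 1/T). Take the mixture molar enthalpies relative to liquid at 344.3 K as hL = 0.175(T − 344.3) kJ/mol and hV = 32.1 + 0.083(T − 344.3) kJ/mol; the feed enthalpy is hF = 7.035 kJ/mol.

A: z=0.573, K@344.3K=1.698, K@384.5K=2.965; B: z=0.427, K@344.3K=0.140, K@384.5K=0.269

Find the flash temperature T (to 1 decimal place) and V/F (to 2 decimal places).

T = 350.6 K, V/F = 0.19

Adiabatic flash: solve Rachford–Rice at each trial T, then check hF = ψ·hV(T) + (1−ψ)·hL(T).
  T = 344.3 K: K = (1.698, 0.140), RR gives ψ = 0.055, H_out = 1.750 kJ/mol
  T = 384.5 K: K = (2.965, 0.269), RR gives ψ = 0.567, H_out = 23.126 kJ/mol
  T = 364.4 K: K = (2.279, 0.198), RR gives ψ = 0.380, H_out = 15.017 kJ/mol
  T = 354.4 K: K = (1.977, 0.167), RR gives ψ = 0.251, H_out = 9.588 kJ/mol
  T = 349.4 K: K = (1.835, 0.153), RR gives ψ = 0.166, H_out = 6.133 kJ/mol
  T = 351.9 K: K = (1.905, 0.160), RR gives ψ = 0.211, H_out = 7.943 kJ/mol
  T = 350.6 K: K = (1.869, 0.157), RR gives ψ = 0.188, H_out = 7.025 kJ/mol
Linear interpolation between T = 350.6 (H_out = 7.025) and T = 351.9 (H_out = 7.943) on hF = 7.035 gives T ≈ 350.6 K, at which ψ = 0.19.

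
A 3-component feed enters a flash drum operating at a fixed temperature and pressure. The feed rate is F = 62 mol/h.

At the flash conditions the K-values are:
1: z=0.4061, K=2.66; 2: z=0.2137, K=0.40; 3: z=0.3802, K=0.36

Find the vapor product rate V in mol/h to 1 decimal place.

V = 18.1 mol/h

Let ψ = V/F and solve Σ zᵢ(Kᵢ−1)/(1+ψ(Kᵢ−1)) = 0.
Feasibility: ΣzᵢKᵢ = 1.3026, Σzᵢ/Kᵢ = 1.7430 — both > 1, two phases present.
Newton iteration, ψ⁰ = 0.56:
  ψ = 0.5600: g = -0.22299, g' = -0.8533 → ψ = 0.2987
  ψ = 0.2987: g = -0.00637, g' = -0.8524 → ψ = 0.2912
Converged at ψ = 0.2912.
Then V = ψ·F = 0.2912·62 = 18.1 mol/h and L = F − V = 43.9 mol/h.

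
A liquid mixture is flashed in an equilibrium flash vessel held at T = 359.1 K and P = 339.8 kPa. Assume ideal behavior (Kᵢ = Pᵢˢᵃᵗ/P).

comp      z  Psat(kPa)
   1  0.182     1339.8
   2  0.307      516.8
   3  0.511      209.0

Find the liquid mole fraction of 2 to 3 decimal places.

Raoult's law: Kᵢ = Pᵢˢᵃᵗ/P = Pᵢˢᵃᵗ/339.8.
  K_1 = 1339.8/339.8 = 3.94291, K_2 = 516.8/339.8 = 1.52089, K_3 = 209.0/339.8 = 0.61507
Let ψ = V/F and solve Σ zᵢ(Kᵢ−1)/(1+ψ(Kᵢ−1)) = 0.
Feasibility: ΣzᵢKᵢ = 1.499, Σzᵢ/Kᵢ = 1.079 — both > 1, two phases present.
Newton–Raphson from ψ = 0.64:
  ψ = 0.640: g = 0.0447, g' = -0.370 → ψ = 0.761
  ψ = 0.761: g = 0.0017, g' = -0.344 → ψ = 0.766
Converged at ψ = 0.766.
Compositions from xᵢ = zᵢ/(1+ψ(Kᵢ−1)), yᵢ = Kᵢxᵢ:
  1: x = 0.056, y = 0.221
  2: x = 0.219, y = 0.334
  3: x = 0.725, y = 0.446

x_2 = 0.219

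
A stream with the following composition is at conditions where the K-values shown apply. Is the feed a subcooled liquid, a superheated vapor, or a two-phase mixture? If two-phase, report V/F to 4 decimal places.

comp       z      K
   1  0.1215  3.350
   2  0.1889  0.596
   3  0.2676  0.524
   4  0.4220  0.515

subcooled liquid

ΣzᵢKᵢ = 0.8772; Σzᵢ/Kᵢ = 1.6833.
Since ΣzᵢKᵢ < 1 the mixture is below its bubble point — single liquid phase.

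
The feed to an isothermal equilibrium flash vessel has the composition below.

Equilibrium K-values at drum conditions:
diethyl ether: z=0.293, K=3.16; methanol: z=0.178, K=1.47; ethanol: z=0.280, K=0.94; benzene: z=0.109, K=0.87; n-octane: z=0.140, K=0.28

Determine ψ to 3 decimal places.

ψ = 0.834

Newton–Raphson from ψ = 0.5:
  ψ = 0.500: g = 0.1820, g' = -0.522 → ψ = 0.849
  ψ = 0.849: g = -0.0096, g' = -0.674 → ψ = 0.834
Converged at ψ = 0.834.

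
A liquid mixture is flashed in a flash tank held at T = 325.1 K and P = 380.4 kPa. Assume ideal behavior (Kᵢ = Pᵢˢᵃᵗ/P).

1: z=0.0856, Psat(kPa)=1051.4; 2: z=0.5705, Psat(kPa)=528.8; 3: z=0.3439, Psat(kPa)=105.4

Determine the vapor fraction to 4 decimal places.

Raoult's law: Kᵢ = Pᵢˢᵃᵗ/P = Pᵢˢᵃᵗ/380.4.
  K_1 = 1051.4/380.4 = 2.763933, K_2 = 528.8/380.4 = 1.390116, K_3 = 105.4/380.4 = 0.277077
Let ψ = V/F and solve Σ zᵢ(Kᵢ−1)/(1+ψ(Kᵢ−1)) = 0.
g(0) = ΣzᵢKᵢ − 1 = 0.1249 and g(1) = 1 − Σzᵢ/Kᵢ = -0.6825, so a root lies in (0, 1).
Iterate (Newton) starting at ψ = 0.5:
  ψ = 0.5000: g = -0.12288, g' = -0.5768 → ψ = 0.2870
  ψ = 0.2870: g = -0.01328, g' = -0.4738 → ψ = 0.2589
  ψ = 0.2589: g = -0.00007, g' = -0.4692 → ψ = 0.2588
Converged at ψ = 0.2588.

ψ = 0.2588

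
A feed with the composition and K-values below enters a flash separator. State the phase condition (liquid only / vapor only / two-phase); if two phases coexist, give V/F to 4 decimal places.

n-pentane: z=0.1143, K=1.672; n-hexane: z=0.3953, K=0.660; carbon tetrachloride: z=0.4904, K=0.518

liquid only

ΣzᵢKᵢ = 0.7060; Σzᵢ/Kᵢ = 1.6140.
Since ΣzᵢKᵢ < 1 the mixture is below its bubble point — single liquid phase.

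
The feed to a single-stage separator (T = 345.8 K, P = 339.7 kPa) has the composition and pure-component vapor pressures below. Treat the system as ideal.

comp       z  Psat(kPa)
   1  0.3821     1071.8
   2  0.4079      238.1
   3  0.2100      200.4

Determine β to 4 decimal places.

β = 0.8366

Raoult's law: Kᵢ = Pᵢˢᵃᵗ/P = Pᵢˢᵃᵗ/339.7.
  K_1 = 1071.8/339.7 = 3.155137, K_2 = 238.1/339.7 = 0.700913, K_3 = 200.4/339.7 = 0.589932
Rachford–Rice: g(β) = Σ zᵢ(Kᵢ−1)/(1+β(Kᵢ−1)) = 0.
Feasibility: ΣzᵢKᵢ = 1.6154, Σzᵢ/Kᵢ = 1.0590 — both > 1, two phases present.
Iterate (Newton) starting at β = 0.45:
  β = 0.4500: g = 0.17148, g' = -0.5592 → β = 0.7566
  β = 0.7566: g = 0.03049, g' = -0.3916 → β = 0.8345
  β = 0.8345: g = 0.00077, g' = -0.3730 → β = 0.8366
Converged at β = 0.8366.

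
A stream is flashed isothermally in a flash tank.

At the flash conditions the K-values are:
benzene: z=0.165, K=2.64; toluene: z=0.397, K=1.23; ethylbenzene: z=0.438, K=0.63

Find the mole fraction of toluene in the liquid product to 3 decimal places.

x_toluene = 0.346

Rachford–Rice: g(ψ) = Σ zᵢ(Kᵢ−1)/(1+ψ(Kᵢ−1)) = 0.
Feasibility: ΣzᵢKᵢ = 1.200, Σzᵢ/Kᵢ = 1.081 — both > 1, two phases present.
Newton–Raphson from ψ = 0.5:
  ψ = 0.500: g = 0.0317, g' = -0.241 → ψ = 0.632
  ψ = 0.632: g = 0.0012, g' = -0.225 → ψ = 0.637
Converged at ψ = 0.637.
Compositions from xᵢ = zᵢ/(1+ψ(Kᵢ−1)), yᵢ = Kᵢxᵢ:
  benzene: x = 0.081, y = 0.213
  toluene: x = 0.346, y = 0.426
  ethylbenzene: x = 0.573, y = 0.361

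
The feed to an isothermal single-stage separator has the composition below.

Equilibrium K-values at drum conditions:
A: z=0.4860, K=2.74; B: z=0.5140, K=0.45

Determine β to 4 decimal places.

β = 0.5882

Material balance + equilibrium reduce to Σ zᵢ(Kᵢ−1)/(1+β(Kᵢ−1)) = 0.
Feasibility: ΣzᵢKᵢ = 1.5629, Σzᵢ/Kᵢ = 1.3196 — both > 1, two phases present.
Binary case is linear: z₁(K₁−1)(1+β(K₂−1)) + z₂(K₂−1)(1+β(K₁−1)) = 0
⇒ β = [z₁(K₁−1)+z₂(K₂−1)] / [−(K₁−1)(K₂−1)] = 0.56294/0.95700 = 0.5882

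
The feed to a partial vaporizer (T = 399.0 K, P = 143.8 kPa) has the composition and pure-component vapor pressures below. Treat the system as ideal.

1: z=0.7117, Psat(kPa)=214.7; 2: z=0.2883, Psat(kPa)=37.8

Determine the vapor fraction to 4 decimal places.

ψ = 0.3808

Raoult's law: Kᵢ = Pᵢˢᵃᵗ/P = Pᵢˢᵃᵗ/143.8.
  K_1 = 214.7/143.8 = 1.493046, K_2 = 37.8/143.8 = 0.262865
Material balance + equilibrium reduce to Σ zᵢ(Kᵢ−1)/(1+ψ(Kᵢ−1)) = 0.
g(0) = ΣzᵢKᵢ − 1 = 0.1384 and g(1) = 1 − Σzᵢ/Kᵢ = -0.5734, so a root lies in (0, 1).
Newton–Raphson from ψ = 0.5:
  ψ = 0.5000: g = -0.05506, g' = -0.5042 → ψ = 0.3908
  ψ = 0.3908: g = -0.00430, g' = -0.4307 → ψ = 0.3808
Converged at ψ = 0.3808.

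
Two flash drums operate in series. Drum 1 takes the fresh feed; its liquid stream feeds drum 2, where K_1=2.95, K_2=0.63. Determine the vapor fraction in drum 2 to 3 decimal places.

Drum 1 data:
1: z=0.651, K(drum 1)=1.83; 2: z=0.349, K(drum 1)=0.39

Drum 1:
Binary case is linear: z₁(K₁−1)(1+ψ₁(K₂−1)) + z₂(K₂−1)(1+ψ₁(K₁−1)) = 0
⇒ ψ₁ = [z₁(K₁−1)+z₂(K₂−1)] / [−(K₁−1)(K₂−1)] = 0.3274/0.5063 = 0.647
Drum-1 compositions:
  1: x = 0.424, y = 0.775
  2: x = 0.576, y = 0.225
Drum-2 feed = drum-1 liquid: z₂ = (0.4236, 0.5764).
Drum 2:
Let ψ₂ = V/F and solve Σ zᵢ(Kᵢ−1)/(1+ψ₂(Kᵢ−1)) = 0.
Check two-phase: ΣzᵢKᵢ = 1.613 > 1 and Σzᵢ/Kᵢ = 1.058 > 1, so g(0) = 0.613 > 0 and g(1) = -0.058 < 0.
Newton–Raphson from ψ₂ = 0.5:
  ψ₂ = 0.500: g = 0.1566, g' = -0.532 → ψ₂ = 0.794
  ψ₂ = 0.794: g = 0.0220, g' = -0.406 → ψ₂ = 0.849
Converged at ψ₂ = 0.849.
  1: x = 0.159, y = 0.470
  2: x = 0.841, y = 0.530

V/F (drum 2) = 0.849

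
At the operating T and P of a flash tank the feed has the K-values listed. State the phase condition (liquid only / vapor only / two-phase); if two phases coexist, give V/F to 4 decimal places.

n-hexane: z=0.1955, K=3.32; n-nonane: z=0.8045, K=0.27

liquid only

ΣzᵢKᵢ = 0.8663; Σzᵢ/Kᵢ = 3.0385.
Since ΣzᵢKᵢ < 1 the mixture is below its bubble point — single liquid phase.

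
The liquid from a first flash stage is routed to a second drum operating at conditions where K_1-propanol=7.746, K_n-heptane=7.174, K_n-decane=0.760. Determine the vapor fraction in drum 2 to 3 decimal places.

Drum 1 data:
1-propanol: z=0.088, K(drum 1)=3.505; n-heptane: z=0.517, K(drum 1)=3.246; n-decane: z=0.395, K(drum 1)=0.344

V/F (drum 2) = 0.806

Drum 1:
Let ψ₁ = V/F and solve Σ zᵢ(Kᵢ−1)/(1+ψ₁(Kᵢ−1)) = 0.
Check two-phase: ΣzᵢKᵢ = 2.123 > 1 and Σzᵢ/Kᵢ = 1.333 > 1, so g(0) = 1.123 > 0 and g(1) = -0.333 < 0.
Iterate (Newton) starting at ψ₁ = 0.5:
  ψ₁ = 0.500: g = 0.2592, g' = -1.064 → ψ₁ = 0.744
  ψ₁ = 0.744: g = 0.0059, g' = -1.081 → ψ₁ = 0.749
Converged at ψ₁ = 0.749.
Drum-1 compositions:
  1-propanol: x = 0.031, y = 0.107
  n-heptane: x = 0.193, y = 0.626
  n-decane: x = 0.777, y = 0.267
Drum-2 feed = drum-1 liquid: z₂ = (0.0306, 0.1927, 0.7767).
Drum 2:
Material balance + equilibrium reduce to Σ zᵢ(Kᵢ−1)/(1+ψ₂(Kᵢ−1)) = 0.
Feasibility: ΣzᵢKᵢ = 2.210, Σzᵢ/Kᵢ = 1.053 — both > 1, two phases present.
Newton iteration, ψ₂⁰ = 0.5:
  ψ₂ = 0.500: g = 0.1265, g' = -0.570 → ψ₂ = 0.722
  ψ₂ = 0.722: g = 0.0278, g' = -0.353 → ψ₂ = 0.801
  ψ₂ = 0.801: g = 0.0017, g' = -0.311 → ψ₂ = 0.806
Converged at ψ₂ = 0.806.
  1-propanol: x = 0.005, y = 0.037
  n-heptane: x = 0.032, y = 0.231
  n-decane: x = 0.963, y = 0.732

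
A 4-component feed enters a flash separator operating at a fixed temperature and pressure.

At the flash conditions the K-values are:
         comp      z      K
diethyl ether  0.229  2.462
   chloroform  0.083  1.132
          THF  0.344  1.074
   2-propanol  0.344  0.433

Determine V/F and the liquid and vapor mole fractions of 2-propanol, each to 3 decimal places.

V/F = 0.385, x_2-propanol = 0.440, y_2-propanol = 0.191

Material balance + equilibrium reduce to Σ zᵢ(Kᵢ−1)/(1+V/F(Kᵢ−1)) = 0.
g(0) = ΣzᵢKᵢ − 1 = 0.176 and g(1) = 1 − Σzᵢ/Kᵢ = -0.281, so a root lies in (0, 1).
Iterate (Newton) starting at V/F = 0.46:
  V/F = 0.460: g = -0.0287, g' = -0.380 → V/F = 0.384
  V/F = 0.384: g = 0.0001, g' = -0.385 → V/F = 0.385
Converged at V/F = 0.385.
Compositions from xᵢ = zᵢ/(1+V/F(Kᵢ−1)), yᵢ = Kᵢxᵢ:
  diethyl ether: x = 0.147, y = 0.361
  chloroform: x = 0.079, y = 0.089
  THF: x = 0.334, y = 0.359
  2-propanol: x = 0.440, y = 0.191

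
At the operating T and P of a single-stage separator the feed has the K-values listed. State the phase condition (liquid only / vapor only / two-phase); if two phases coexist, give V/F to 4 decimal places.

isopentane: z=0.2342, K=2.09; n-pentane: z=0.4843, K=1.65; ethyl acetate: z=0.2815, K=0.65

vapor only

ΣzᵢKᵢ = 1.4715; Σzᵢ/Kᵢ = 0.8386.
Since Σzᵢ/Kᵢ < 1 the mixture is above its dew point — single vapor phase.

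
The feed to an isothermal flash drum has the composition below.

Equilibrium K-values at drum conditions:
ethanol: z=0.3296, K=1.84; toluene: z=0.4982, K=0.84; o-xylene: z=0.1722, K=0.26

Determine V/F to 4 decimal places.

V/F = 0.2163

Rachford–Rice: g(V/F) = Σ zᵢ(Kᵢ−1)/(1+V/F(Kᵢ−1)) = 0.
g(0) = ΣzᵢKᵢ − 1 = 0.0697 and g(1) = 1 − Σzᵢ/Kᵢ = -0.4345, so a root lies in (0, 1).
Iterate (Newton) starting at V/F = 0.42:
  V/F = 0.4200: g = -0.06569, g' = -0.3403 → V/F = 0.2269
  V/F = 0.2269: g = -0.00333, g' = -0.3140 → V/F = 0.2163
Converged at V/F = 0.2163.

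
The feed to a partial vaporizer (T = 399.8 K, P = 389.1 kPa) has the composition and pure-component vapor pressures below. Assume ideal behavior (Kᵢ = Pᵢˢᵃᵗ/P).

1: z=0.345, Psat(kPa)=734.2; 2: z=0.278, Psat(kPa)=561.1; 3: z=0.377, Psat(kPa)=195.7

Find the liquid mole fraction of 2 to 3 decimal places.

Raoult's law: Kᵢ = Pᵢˢᵃᵗ/P = Pᵢˢᵃᵗ/389.1.
  K_1 = 734.2/389.1 = 1.88692, K_2 = 561.1/389.1 = 1.44205, K_3 = 195.7/389.1 = 0.50296
Newton iteration, ψ⁰ = 0.49:
  ψ = 0.490: g = 0.0666, g' = -0.331 → ψ = 0.691
  ψ = 0.691: g = -0.0015, g' = -0.352 → ψ = 0.687
Converged at ψ = 0.687.
Compositions from xᵢ = zᵢ/(1+ψ(Kᵢ−1)), yᵢ = Kᵢxᵢ:
  1: x = 0.214, y = 0.405
  2: x = 0.213, y = 0.308
  3: x = 0.572, y = 0.288

x_2 = 0.213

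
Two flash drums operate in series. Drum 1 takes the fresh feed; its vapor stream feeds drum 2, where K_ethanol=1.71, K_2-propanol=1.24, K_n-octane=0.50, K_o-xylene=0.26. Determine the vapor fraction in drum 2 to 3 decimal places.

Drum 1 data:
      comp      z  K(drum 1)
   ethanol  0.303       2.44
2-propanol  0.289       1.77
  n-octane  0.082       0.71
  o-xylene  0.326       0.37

V/F (drum 2) = 0.472

Drum 1:
Newton–Raphson from ψ₁ = 0.5:
  ψ₁ = 0.500: g = 0.0867, g' = -0.587 → ψ₁ = 0.648
  ψ₁ = 0.648: g = -0.0020, g' = -0.624 → ψ₁ = 0.644
Converged at ψ₁ = 0.644.
Drum-1 compositions:
  ethanol: x = 0.157, y = 0.383
  2-propanol: x = 0.193, y = 0.342
  n-octane: x = 0.101, y = 0.072
  o-xylene: x = 0.549, y = 0.203
Drum-2 feed = drum-1 vapor: z₂ = (0.3835, 0.3419, 0.0716, 0.2031).
Drum 2:
Let ψ₂ = V/F and solve Σ zᵢ(Kᵢ−1)/(1+ψ₂(Kᵢ−1)) = 0.
Check two-phase: ΣzᵢKᵢ = 1.168 > 1 and Σzᵢ/Kᵢ = 1.424 > 1, so g(0) = 0.168 > 0 and g(1) = -0.424 < 0.
Iterate (Newton) starting at ψ₂ = 0.5:
  ψ₂ = 0.500: g = -0.0121, g' = -0.433 → ψ₂ = 0.472
Converged at ψ₂ = 0.472.
  ethanol: x = 0.287, y = 0.491
  2-propanol: x = 0.307, y = 0.381
  n-octane: x = 0.094, y = 0.047
  o-xylene: x = 0.312, y = 0.081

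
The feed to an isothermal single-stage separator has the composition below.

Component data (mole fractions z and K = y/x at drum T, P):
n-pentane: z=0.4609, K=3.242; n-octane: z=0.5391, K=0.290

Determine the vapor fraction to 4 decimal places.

Let ψ = V/F and solve Σ zᵢ(Kᵢ−1)/(1+ψ(Kᵢ−1)) = 0.
g(0) = ΣzᵢKᵢ − 1 = 0.6506 and g(1) = 1 − Σzᵢ/Kᵢ = -1.0011, so a root lies in (0, 1).
Newton iteration, ψ⁰ = 0.5:
  ψ = 0.5000: g = -0.10623, g' = -1.1682 → ψ = 0.4091
  ψ = 0.4091: g = -0.00042, g' = -1.1701 → ψ = 0.4087
Converged at ψ = 0.4087.

ψ = 0.4087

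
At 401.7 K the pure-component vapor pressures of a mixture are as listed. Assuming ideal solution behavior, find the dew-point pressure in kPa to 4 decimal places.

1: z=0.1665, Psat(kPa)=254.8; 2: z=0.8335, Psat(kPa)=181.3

At the dew point ψ → 1, so Σzᵢ/Kᵢ = 1 with Kᵢ = Pᵢˢᵃᵗ/P ⇒ 1/P = Σzᵢ/Pᵢˢᵃᵗ.
1/P = 0.1665/254.8 + 0.8335/181.3 = 0.0052508 ⇒ P = 190.4469 kPa

Pdew = 190.4469 kPa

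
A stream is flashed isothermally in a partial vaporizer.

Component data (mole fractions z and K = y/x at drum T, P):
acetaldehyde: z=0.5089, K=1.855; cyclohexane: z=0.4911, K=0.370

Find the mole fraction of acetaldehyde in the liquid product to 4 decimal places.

Binary case is linear: z₁(K₁−1)(1+ψ(K₂−1)) + z₂(K₂−1)(1+ψ(K₁−1)) = 0
⇒ ψ = [z₁(K₁−1)+z₂(K₂−1)] / [−(K₁−1)(K₂−1)] = 0.12572/0.53865 = 0.2334
Compositions from xᵢ = zᵢ/(1+ψ(Kᵢ−1)), yᵢ = Kᵢxᵢ:
  acetaldehyde: x = 0.4242, y = 0.7870
  cyclohexane: x = 0.5758, y = 0.2130

x_acetaldehyde = 0.4242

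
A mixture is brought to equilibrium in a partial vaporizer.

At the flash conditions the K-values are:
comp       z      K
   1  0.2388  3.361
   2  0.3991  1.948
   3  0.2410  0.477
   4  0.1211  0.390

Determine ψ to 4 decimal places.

Let ψ = V/F and solve Σ zᵢ(Kᵢ−1)/(1+ψ(Kᵢ−1)) = 0.
Check two-phase: ΣzᵢKᵢ = 1.7422 > 1 and Σzᵢ/Kᵢ = 1.0917 > 1, so g(0) = 0.7422 > 0 and g(1) = -0.0917 < 0.
Newton–Raphson from ψ = 0.5:
  ψ = 0.5000: g = 0.23828, g' = -0.6592 → ψ = 0.8615
  ψ = 0.8615: g = 0.00902, g' = -0.6718 → ψ = 0.8749
  ψ = 0.8749: g = -0.00005, g' = -0.6801 → ψ = 0.8748
Converged at ψ = 0.8748.

ψ = 0.8748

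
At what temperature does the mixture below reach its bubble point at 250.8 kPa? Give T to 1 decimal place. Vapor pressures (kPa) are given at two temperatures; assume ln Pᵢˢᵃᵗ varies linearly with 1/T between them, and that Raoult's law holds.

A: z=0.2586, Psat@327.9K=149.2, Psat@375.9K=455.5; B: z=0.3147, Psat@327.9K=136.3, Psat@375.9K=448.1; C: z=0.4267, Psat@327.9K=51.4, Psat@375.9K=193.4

T = 362.2 K

Bubble-point temperature: ΣzᵢPᵢˢᵃᵗ(T) = P. Interpolate ln Pᵢˢᵃᵗ = aᵢ + bᵢ/T.
  T = 327.9 K: ΣzᵢPᵢˢᵃᵗ = 103.41 kPa
  T = 375.9 K: ΣzᵢPᵢˢᵃᵗ = 341.33 kPa
  T = 351.9 K: ΣzᵢPᵢˢᵃᵗ = 195.54 kPa
  T = 363.9 K: ΣzᵢPᵢˢᵃᵗ = 260.69 kPa
  T = 357.9 K: ΣzᵢPᵢˢᵃᵗ = 226.31 kPa
  T = 360.9 K: ΣzᵢPᵢˢᵃᵗ = 243.03 kPa
  T = 362.4 K: ΣzᵢPᵢˢᵃᵗ = 251.74 kPa
Interpolating between 360.9 K and 362.4 K gives T ≈ 362.2 K.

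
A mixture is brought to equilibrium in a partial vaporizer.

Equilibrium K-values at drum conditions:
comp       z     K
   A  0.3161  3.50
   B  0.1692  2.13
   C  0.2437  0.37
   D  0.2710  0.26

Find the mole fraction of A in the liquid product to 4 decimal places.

x_A = 0.1515

Rachford–Rice: g(V/F) = Σ zᵢ(Kᵢ−1)/(1+V/F(Kᵢ−1)) = 0.
Feasibility: ΣzᵢKᵢ = 1.6274, Σzᵢ/Kᵢ = 1.8707 — both > 1, two phases present.
Iterate (Newton) starting at V/F = 0.55:
  V/F = 0.5500: g = -0.12247, g' = -1.0809 → V/F = 0.4367
  V/F = 0.4367: g = -0.00228, g' = -1.0564 → V/F = 0.4345
Converged at V/F = 0.4345.
Compositions from xᵢ = zᵢ/(1+V/F(Kᵢ−1)), yᵢ = Kᵢxᵢ:
  A: x = 0.1515, y = 0.5303
  B: x = 0.1135, y = 0.2417
  C: x = 0.3356, y = 0.1242
  D: x = 0.3994, y = 0.1039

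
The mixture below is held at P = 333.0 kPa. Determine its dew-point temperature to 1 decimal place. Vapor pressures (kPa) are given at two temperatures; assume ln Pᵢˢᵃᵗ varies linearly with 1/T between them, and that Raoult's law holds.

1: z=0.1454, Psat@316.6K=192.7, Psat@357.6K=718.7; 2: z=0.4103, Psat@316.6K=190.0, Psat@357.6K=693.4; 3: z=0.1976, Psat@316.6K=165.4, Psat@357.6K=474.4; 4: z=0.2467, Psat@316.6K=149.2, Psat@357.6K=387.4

T = 338.7 K

Dew-point temperature: Σzᵢ·P/Pᵢˢᵃᵗ(T) = 1. Interpolate ln Pᵢˢᵃᵗ = aᵢ + bᵢ/T.
  T = 316.6 K: ΣzᵢP/Pᵢˢᵃᵗ = 1.9188
  T = 357.6 K: ΣzᵢP/Pᵢˢᵃᵗ = 0.6152
  T = 337.1 K: ΣzᵢP/Pᵢˢᵃᵗ = 1.0463
  T = 347.4 K: ΣzᵢP/Pᵢˢᵃᵗ = 0.7945
  T = 342.2 K: ΣzᵢP/Pᵢˢᵃᵗ = 0.9109
  T = 339.6 K: ΣzᵢP/Pᵢˢᵃᵗ = 0.9770
  T = 338.4 K: ΣzᵢP/Pᵢˢᵃᵗ = 1.0096
  T = 339.0 K: ΣzᵢP/Pᵢˢᵃᵗ = 0.9931
Interpolating between 338.4 K and 339.0 K gives T ≈ 338.7 K.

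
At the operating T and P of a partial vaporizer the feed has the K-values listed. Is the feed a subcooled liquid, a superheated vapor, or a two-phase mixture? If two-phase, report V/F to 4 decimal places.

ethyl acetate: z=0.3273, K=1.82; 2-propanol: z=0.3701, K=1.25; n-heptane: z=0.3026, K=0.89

superheated vapor

ΣzᵢKᵢ = 1.3276; Σzᵢ/Kᵢ = 0.8159.
Since Σzᵢ/Kᵢ < 1 the mixture is above its dew point — single vapor phase.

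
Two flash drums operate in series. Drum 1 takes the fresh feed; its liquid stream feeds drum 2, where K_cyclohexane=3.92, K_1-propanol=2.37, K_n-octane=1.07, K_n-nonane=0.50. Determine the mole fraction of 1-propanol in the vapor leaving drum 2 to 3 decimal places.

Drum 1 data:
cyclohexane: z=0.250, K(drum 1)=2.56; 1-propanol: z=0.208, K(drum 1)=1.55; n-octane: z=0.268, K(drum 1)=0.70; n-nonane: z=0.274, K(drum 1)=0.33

Drum 1:
Newton iteration, ψ₁⁰ = 0.34:
  ψ₁ = 0.340: g = 0.0239, g' = -0.541 → ψ₁ = 0.384
  ψ₁ = 0.384: g = 0.0002, g' = -0.535 → ψ₁ = 0.385
Converged at ψ₁ = 0.385.
Drum-1 compositions:
  cyclohexane: x = 0.156, y = 0.400
  1-propanol: x = 0.172, y = 0.266
  n-octane: x = 0.303, y = 0.212
  n-nonane: x = 0.369, y = 0.122
Drum-2 feed = drum-1 liquid: z₂ = (0.1563, 0.1717, 0.3030, 0.3691).
Drum 2:
Rachford–Rice: g(ψ₂) = Σ zᵢ(Kᵢ−1)/(1+ψ₂(Kᵢ−1)) = 0.
g(0) = ΣzᵢKᵢ − 1 = 0.528 and g(1) = 1 − Σzᵢ/Kᵢ = -0.134, so a root lies in (0, 1).
Newton–Raphson from ψ₂ = 0.5:
  ψ₂ = 0.500: g = 0.0995, g' = -0.499 → ψ₂ = 0.699
  ψ₂ = 0.699: g = 0.0065, g' = -0.448 → ψ₂ = 0.714
Converged at ψ₂ = 0.714.
  cyclohexane: x = 0.051, y = 0.199
  1-propanol: x = 0.087, y = 0.206
  n-octane: x = 0.289, y = 0.309
  n-nonane: x = 0.574, y = 0.287

y_1-propanol (drum 2) = 0.206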